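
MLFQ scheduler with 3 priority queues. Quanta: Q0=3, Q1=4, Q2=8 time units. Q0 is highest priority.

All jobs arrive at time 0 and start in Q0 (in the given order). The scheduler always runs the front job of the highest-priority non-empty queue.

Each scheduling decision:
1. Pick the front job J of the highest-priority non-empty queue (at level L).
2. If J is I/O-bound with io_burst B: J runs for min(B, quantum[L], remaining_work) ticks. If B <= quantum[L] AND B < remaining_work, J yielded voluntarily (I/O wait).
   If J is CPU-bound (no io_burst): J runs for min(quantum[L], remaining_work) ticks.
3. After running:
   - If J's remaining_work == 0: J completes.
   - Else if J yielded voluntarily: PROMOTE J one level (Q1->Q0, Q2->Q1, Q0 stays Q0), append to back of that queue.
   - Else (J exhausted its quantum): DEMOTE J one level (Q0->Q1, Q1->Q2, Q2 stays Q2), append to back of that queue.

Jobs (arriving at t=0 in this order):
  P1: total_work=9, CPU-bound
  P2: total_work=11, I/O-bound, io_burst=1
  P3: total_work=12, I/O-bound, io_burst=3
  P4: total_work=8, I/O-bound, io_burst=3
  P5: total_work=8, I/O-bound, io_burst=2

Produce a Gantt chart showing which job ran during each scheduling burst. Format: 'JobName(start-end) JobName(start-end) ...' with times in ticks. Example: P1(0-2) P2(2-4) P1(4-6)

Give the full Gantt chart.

t=0-3: P1@Q0 runs 3, rem=6, quantum used, demote→Q1. Q0=[P2,P3,P4,P5] Q1=[P1] Q2=[]
t=3-4: P2@Q0 runs 1, rem=10, I/O yield, promote→Q0. Q0=[P3,P4,P5,P2] Q1=[P1] Q2=[]
t=4-7: P3@Q0 runs 3, rem=9, I/O yield, promote→Q0. Q0=[P4,P5,P2,P3] Q1=[P1] Q2=[]
t=7-10: P4@Q0 runs 3, rem=5, I/O yield, promote→Q0. Q0=[P5,P2,P3,P4] Q1=[P1] Q2=[]
t=10-12: P5@Q0 runs 2, rem=6, I/O yield, promote→Q0. Q0=[P2,P3,P4,P5] Q1=[P1] Q2=[]
t=12-13: P2@Q0 runs 1, rem=9, I/O yield, promote→Q0. Q0=[P3,P4,P5,P2] Q1=[P1] Q2=[]
t=13-16: P3@Q0 runs 3, rem=6, I/O yield, promote→Q0. Q0=[P4,P5,P2,P3] Q1=[P1] Q2=[]
t=16-19: P4@Q0 runs 3, rem=2, I/O yield, promote→Q0. Q0=[P5,P2,P3,P4] Q1=[P1] Q2=[]
t=19-21: P5@Q0 runs 2, rem=4, I/O yield, promote→Q0. Q0=[P2,P3,P4,P5] Q1=[P1] Q2=[]
t=21-22: P2@Q0 runs 1, rem=8, I/O yield, promote→Q0. Q0=[P3,P4,P5,P2] Q1=[P1] Q2=[]
t=22-25: P3@Q0 runs 3, rem=3, I/O yield, promote→Q0. Q0=[P4,P5,P2,P3] Q1=[P1] Q2=[]
t=25-27: P4@Q0 runs 2, rem=0, completes. Q0=[P5,P2,P3] Q1=[P1] Q2=[]
t=27-29: P5@Q0 runs 2, rem=2, I/O yield, promote→Q0. Q0=[P2,P3,P5] Q1=[P1] Q2=[]
t=29-30: P2@Q0 runs 1, rem=7, I/O yield, promote→Q0. Q0=[P3,P5,P2] Q1=[P1] Q2=[]
t=30-33: P3@Q0 runs 3, rem=0, completes. Q0=[P5,P2] Q1=[P1] Q2=[]
t=33-35: P5@Q0 runs 2, rem=0, completes. Q0=[P2] Q1=[P1] Q2=[]
t=35-36: P2@Q0 runs 1, rem=6, I/O yield, promote→Q0. Q0=[P2] Q1=[P1] Q2=[]
t=36-37: P2@Q0 runs 1, rem=5, I/O yield, promote→Q0. Q0=[P2] Q1=[P1] Q2=[]
t=37-38: P2@Q0 runs 1, rem=4, I/O yield, promote→Q0. Q0=[P2] Q1=[P1] Q2=[]
t=38-39: P2@Q0 runs 1, rem=3, I/O yield, promote→Q0. Q0=[P2] Q1=[P1] Q2=[]
t=39-40: P2@Q0 runs 1, rem=2, I/O yield, promote→Q0. Q0=[P2] Q1=[P1] Q2=[]
t=40-41: P2@Q0 runs 1, rem=1, I/O yield, promote→Q0. Q0=[P2] Q1=[P1] Q2=[]
t=41-42: P2@Q0 runs 1, rem=0, completes. Q0=[] Q1=[P1] Q2=[]
t=42-46: P1@Q1 runs 4, rem=2, quantum used, demote→Q2. Q0=[] Q1=[] Q2=[P1]
t=46-48: P1@Q2 runs 2, rem=0, completes. Q0=[] Q1=[] Q2=[]

Answer: P1(0-3) P2(3-4) P3(4-7) P4(7-10) P5(10-12) P2(12-13) P3(13-16) P4(16-19) P5(19-21) P2(21-22) P3(22-25) P4(25-27) P5(27-29) P2(29-30) P3(30-33) P5(33-35) P2(35-36) P2(36-37) P2(37-38) P2(38-39) P2(39-40) P2(40-41) P2(41-42) P1(42-46) P1(46-48)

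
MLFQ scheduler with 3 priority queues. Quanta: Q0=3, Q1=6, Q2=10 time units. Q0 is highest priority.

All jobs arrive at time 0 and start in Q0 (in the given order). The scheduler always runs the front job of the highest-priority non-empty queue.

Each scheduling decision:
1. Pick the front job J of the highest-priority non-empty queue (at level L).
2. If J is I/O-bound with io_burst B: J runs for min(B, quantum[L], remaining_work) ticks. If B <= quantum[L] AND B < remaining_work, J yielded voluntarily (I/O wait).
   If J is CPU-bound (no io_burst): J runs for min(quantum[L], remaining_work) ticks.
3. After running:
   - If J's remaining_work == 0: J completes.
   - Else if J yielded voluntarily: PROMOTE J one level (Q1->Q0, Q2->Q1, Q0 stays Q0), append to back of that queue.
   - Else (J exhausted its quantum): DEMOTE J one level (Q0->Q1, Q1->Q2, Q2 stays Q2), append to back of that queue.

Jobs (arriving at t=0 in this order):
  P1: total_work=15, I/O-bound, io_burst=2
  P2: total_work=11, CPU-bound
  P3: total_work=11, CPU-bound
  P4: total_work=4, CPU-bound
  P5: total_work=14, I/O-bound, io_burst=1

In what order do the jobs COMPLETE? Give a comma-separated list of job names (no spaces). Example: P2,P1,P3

Answer: P1,P5,P4,P2,P3

Derivation:
t=0-2: P1@Q0 runs 2, rem=13, I/O yield, promote→Q0. Q0=[P2,P3,P4,P5,P1] Q1=[] Q2=[]
t=2-5: P2@Q0 runs 3, rem=8, quantum used, demote→Q1. Q0=[P3,P4,P5,P1] Q1=[P2] Q2=[]
t=5-8: P3@Q0 runs 3, rem=8, quantum used, demote→Q1. Q0=[P4,P5,P1] Q1=[P2,P3] Q2=[]
t=8-11: P4@Q0 runs 3, rem=1, quantum used, demote→Q1. Q0=[P5,P1] Q1=[P2,P3,P4] Q2=[]
t=11-12: P5@Q0 runs 1, rem=13, I/O yield, promote→Q0. Q0=[P1,P5] Q1=[P2,P3,P4] Q2=[]
t=12-14: P1@Q0 runs 2, rem=11, I/O yield, promote→Q0. Q0=[P5,P1] Q1=[P2,P3,P4] Q2=[]
t=14-15: P5@Q0 runs 1, rem=12, I/O yield, promote→Q0. Q0=[P1,P5] Q1=[P2,P3,P4] Q2=[]
t=15-17: P1@Q0 runs 2, rem=9, I/O yield, promote→Q0. Q0=[P5,P1] Q1=[P2,P3,P4] Q2=[]
t=17-18: P5@Q0 runs 1, rem=11, I/O yield, promote→Q0. Q0=[P1,P5] Q1=[P2,P3,P4] Q2=[]
t=18-20: P1@Q0 runs 2, rem=7, I/O yield, promote→Q0. Q0=[P5,P1] Q1=[P2,P3,P4] Q2=[]
t=20-21: P5@Q0 runs 1, rem=10, I/O yield, promote→Q0. Q0=[P1,P5] Q1=[P2,P3,P4] Q2=[]
t=21-23: P1@Q0 runs 2, rem=5, I/O yield, promote→Q0. Q0=[P5,P1] Q1=[P2,P3,P4] Q2=[]
t=23-24: P5@Q0 runs 1, rem=9, I/O yield, promote→Q0. Q0=[P1,P5] Q1=[P2,P3,P4] Q2=[]
t=24-26: P1@Q0 runs 2, rem=3, I/O yield, promote→Q0. Q0=[P5,P1] Q1=[P2,P3,P4] Q2=[]
t=26-27: P5@Q0 runs 1, rem=8, I/O yield, promote→Q0. Q0=[P1,P5] Q1=[P2,P3,P4] Q2=[]
t=27-29: P1@Q0 runs 2, rem=1, I/O yield, promote→Q0. Q0=[P5,P1] Q1=[P2,P3,P4] Q2=[]
t=29-30: P5@Q0 runs 1, rem=7, I/O yield, promote→Q0. Q0=[P1,P5] Q1=[P2,P3,P4] Q2=[]
t=30-31: P1@Q0 runs 1, rem=0, completes. Q0=[P5] Q1=[P2,P3,P4] Q2=[]
t=31-32: P5@Q0 runs 1, rem=6, I/O yield, promote→Q0. Q0=[P5] Q1=[P2,P3,P4] Q2=[]
t=32-33: P5@Q0 runs 1, rem=5, I/O yield, promote→Q0. Q0=[P5] Q1=[P2,P3,P4] Q2=[]
t=33-34: P5@Q0 runs 1, rem=4, I/O yield, promote→Q0. Q0=[P5] Q1=[P2,P3,P4] Q2=[]
t=34-35: P5@Q0 runs 1, rem=3, I/O yield, promote→Q0. Q0=[P5] Q1=[P2,P3,P4] Q2=[]
t=35-36: P5@Q0 runs 1, rem=2, I/O yield, promote→Q0. Q0=[P5] Q1=[P2,P3,P4] Q2=[]
t=36-37: P5@Q0 runs 1, rem=1, I/O yield, promote→Q0. Q0=[P5] Q1=[P2,P3,P4] Q2=[]
t=37-38: P5@Q0 runs 1, rem=0, completes. Q0=[] Q1=[P2,P3,P4] Q2=[]
t=38-44: P2@Q1 runs 6, rem=2, quantum used, demote→Q2. Q0=[] Q1=[P3,P4] Q2=[P2]
t=44-50: P3@Q1 runs 6, rem=2, quantum used, demote→Q2. Q0=[] Q1=[P4] Q2=[P2,P3]
t=50-51: P4@Q1 runs 1, rem=0, completes. Q0=[] Q1=[] Q2=[P2,P3]
t=51-53: P2@Q2 runs 2, rem=0, completes. Q0=[] Q1=[] Q2=[P3]
t=53-55: P3@Q2 runs 2, rem=0, completes. Q0=[] Q1=[] Q2=[]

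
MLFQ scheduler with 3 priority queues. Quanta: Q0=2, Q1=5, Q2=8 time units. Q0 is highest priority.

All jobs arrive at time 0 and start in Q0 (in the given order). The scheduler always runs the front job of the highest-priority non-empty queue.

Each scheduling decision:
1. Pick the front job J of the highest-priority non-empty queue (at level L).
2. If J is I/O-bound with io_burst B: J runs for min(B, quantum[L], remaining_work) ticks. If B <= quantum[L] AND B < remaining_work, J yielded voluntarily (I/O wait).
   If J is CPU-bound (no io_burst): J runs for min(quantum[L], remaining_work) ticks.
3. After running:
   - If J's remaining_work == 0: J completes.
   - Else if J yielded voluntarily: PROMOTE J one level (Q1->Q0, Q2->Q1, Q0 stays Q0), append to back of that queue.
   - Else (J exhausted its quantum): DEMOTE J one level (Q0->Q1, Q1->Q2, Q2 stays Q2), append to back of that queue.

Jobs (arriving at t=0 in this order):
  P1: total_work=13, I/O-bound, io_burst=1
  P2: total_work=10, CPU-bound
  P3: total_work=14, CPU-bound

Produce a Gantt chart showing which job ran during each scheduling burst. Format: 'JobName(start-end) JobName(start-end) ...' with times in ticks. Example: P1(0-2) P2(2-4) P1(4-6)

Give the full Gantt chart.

Answer: P1(0-1) P2(1-3) P3(3-5) P1(5-6) P1(6-7) P1(7-8) P1(8-9) P1(9-10) P1(10-11) P1(11-12) P1(12-13) P1(13-14) P1(14-15) P1(15-16) P1(16-17) P2(17-22) P3(22-27) P2(27-30) P3(30-37)

Derivation:
t=0-1: P1@Q0 runs 1, rem=12, I/O yield, promote→Q0. Q0=[P2,P3,P1] Q1=[] Q2=[]
t=1-3: P2@Q0 runs 2, rem=8, quantum used, demote→Q1. Q0=[P3,P1] Q1=[P2] Q2=[]
t=3-5: P3@Q0 runs 2, rem=12, quantum used, demote→Q1. Q0=[P1] Q1=[P2,P3] Q2=[]
t=5-6: P1@Q0 runs 1, rem=11, I/O yield, promote→Q0. Q0=[P1] Q1=[P2,P3] Q2=[]
t=6-7: P1@Q0 runs 1, rem=10, I/O yield, promote→Q0. Q0=[P1] Q1=[P2,P3] Q2=[]
t=7-8: P1@Q0 runs 1, rem=9, I/O yield, promote→Q0. Q0=[P1] Q1=[P2,P3] Q2=[]
t=8-9: P1@Q0 runs 1, rem=8, I/O yield, promote→Q0. Q0=[P1] Q1=[P2,P3] Q2=[]
t=9-10: P1@Q0 runs 1, rem=7, I/O yield, promote→Q0. Q0=[P1] Q1=[P2,P3] Q2=[]
t=10-11: P1@Q0 runs 1, rem=6, I/O yield, promote→Q0. Q0=[P1] Q1=[P2,P3] Q2=[]
t=11-12: P1@Q0 runs 1, rem=5, I/O yield, promote→Q0. Q0=[P1] Q1=[P2,P3] Q2=[]
t=12-13: P1@Q0 runs 1, rem=4, I/O yield, promote→Q0. Q0=[P1] Q1=[P2,P3] Q2=[]
t=13-14: P1@Q0 runs 1, rem=3, I/O yield, promote→Q0. Q0=[P1] Q1=[P2,P3] Q2=[]
t=14-15: P1@Q0 runs 1, rem=2, I/O yield, promote→Q0. Q0=[P1] Q1=[P2,P3] Q2=[]
t=15-16: P1@Q0 runs 1, rem=1, I/O yield, promote→Q0. Q0=[P1] Q1=[P2,P3] Q2=[]
t=16-17: P1@Q0 runs 1, rem=0, completes. Q0=[] Q1=[P2,P3] Q2=[]
t=17-22: P2@Q1 runs 5, rem=3, quantum used, demote→Q2. Q0=[] Q1=[P3] Q2=[P2]
t=22-27: P3@Q1 runs 5, rem=7, quantum used, demote→Q2. Q0=[] Q1=[] Q2=[P2,P3]
t=27-30: P2@Q2 runs 3, rem=0, completes. Q0=[] Q1=[] Q2=[P3]
t=30-37: P3@Q2 runs 7, rem=0, completes. Q0=[] Q1=[] Q2=[]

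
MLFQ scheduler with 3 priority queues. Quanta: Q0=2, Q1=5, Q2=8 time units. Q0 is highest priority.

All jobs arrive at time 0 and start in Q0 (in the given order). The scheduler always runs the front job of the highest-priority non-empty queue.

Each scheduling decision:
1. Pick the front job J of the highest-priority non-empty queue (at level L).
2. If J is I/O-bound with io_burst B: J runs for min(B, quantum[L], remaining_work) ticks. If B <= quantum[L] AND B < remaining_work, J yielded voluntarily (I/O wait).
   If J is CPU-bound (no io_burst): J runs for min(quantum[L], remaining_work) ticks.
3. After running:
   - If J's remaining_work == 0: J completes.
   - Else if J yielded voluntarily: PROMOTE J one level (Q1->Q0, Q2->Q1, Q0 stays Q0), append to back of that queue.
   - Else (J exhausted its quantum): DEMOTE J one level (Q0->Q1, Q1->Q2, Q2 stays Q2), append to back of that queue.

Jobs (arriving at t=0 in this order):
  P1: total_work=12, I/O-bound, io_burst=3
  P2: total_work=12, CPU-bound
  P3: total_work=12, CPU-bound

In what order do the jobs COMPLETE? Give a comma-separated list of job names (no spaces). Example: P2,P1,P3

t=0-2: P1@Q0 runs 2, rem=10, quantum used, demote→Q1. Q0=[P2,P3] Q1=[P1] Q2=[]
t=2-4: P2@Q0 runs 2, rem=10, quantum used, demote→Q1. Q0=[P3] Q1=[P1,P2] Q2=[]
t=4-6: P3@Q0 runs 2, rem=10, quantum used, demote→Q1. Q0=[] Q1=[P1,P2,P3] Q2=[]
t=6-9: P1@Q1 runs 3, rem=7, I/O yield, promote→Q0. Q0=[P1] Q1=[P2,P3] Q2=[]
t=9-11: P1@Q0 runs 2, rem=5, quantum used, demote→Q1. Q0=[] Q1=[P2,P3,P1] Q2=[]
t=11-16: P2@Q1 runs 5, rem=5, quantum used, demote→Q2. Q0=[] Q1=[P3,P1] Q2=[P2]
t=16-21: P3@Q1 runs 5, rem=5, quantum used, demote→Q2. Q0=[] Q1=[P1] Q2=[P2,P3]
t=21-24: P1@Q1 runs 3, rem=2, I/O yield, promote→Q0. Q0=[P1] Q1=[] Q2=[P2,P3]
t=24-26: P1@Q0 runs 2, rem=0, completes. Q0=[] Q1=[] Q2=[P2,P3]
t=26-31: P2@Q2 runs 5, rem=0, completes. Q0=[] Q1=[] Q2=[P3]
t=31-36: P3@Q2 runs 5, rem=0, completes. Q0=[] Q1=[] Q2=[]

Answer: P1,P2,P3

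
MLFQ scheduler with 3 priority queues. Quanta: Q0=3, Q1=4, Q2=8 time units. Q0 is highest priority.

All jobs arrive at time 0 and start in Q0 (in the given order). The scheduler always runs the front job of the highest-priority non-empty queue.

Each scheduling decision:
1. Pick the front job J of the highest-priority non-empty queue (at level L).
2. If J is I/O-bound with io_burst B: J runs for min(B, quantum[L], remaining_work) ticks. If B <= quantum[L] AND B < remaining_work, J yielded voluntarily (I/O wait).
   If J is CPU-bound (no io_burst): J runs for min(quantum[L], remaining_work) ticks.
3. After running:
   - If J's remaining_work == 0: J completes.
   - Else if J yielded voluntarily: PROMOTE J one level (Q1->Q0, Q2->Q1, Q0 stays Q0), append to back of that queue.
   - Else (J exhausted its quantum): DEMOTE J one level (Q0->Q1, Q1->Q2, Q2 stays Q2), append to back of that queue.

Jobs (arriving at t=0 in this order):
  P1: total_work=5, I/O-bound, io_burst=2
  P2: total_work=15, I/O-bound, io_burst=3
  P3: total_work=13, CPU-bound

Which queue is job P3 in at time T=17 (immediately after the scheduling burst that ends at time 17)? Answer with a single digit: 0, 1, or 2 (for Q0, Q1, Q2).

Answer: 1

Derivation:
t=0-2: P1@Q0 runs 2, rem=3, I/O yield, promote→Q0. Q0=[P2,P3,P1] Q1=[] Q2=[]
t=2-5: P2@Q0 runs 3, rem=12, I/O yield, promote→Q0. Q0=[P3,P1,P2] Q1=[] Q2=[]
t=5-8: P3@Q0 runs 3, rem=10, quantum used, demote→Q1. Q0=[P1,P2] Q1=[P3] Q2=[]
t=8-10: P1@Q0 runs 2, rem=1, I/O yield, promote→Q0. Q0=[P2,P1] Q1=[P3] Q2=[]
t=10-13: P2@Q0 runs 3, rem=9, I/O yield, promote→Q0. Q0=[P1,P2] Q1=[P3] Q2=[]
t=13-14: P1@Q0 runs 1, rem=0, completes. Q0=[P2] Q1=[P3] Q2=[]
t=14-17: P2@Q0 runs 3, rem=6, I/O yield, promote→Q0. Q0=[P2] Q1=[P3] Q2=[]
t=17-20: P2@Q0 runs 3, rem=3, I/O yield, promote→Q0. Q0=[P2] Q1=[P3] Q2=[]
t=20-23: P2@Q0 runs 3, rem=0, completes. Q0=[] Q1=[P3] Q2=[]
t=23-27: P3@Q1 runs 4, rem=6, quantum used, demote→Q2. Q0=[] Q1=[] Q2=[P3]
t=27-33: P3@Q2 runs 6, rem=0, completes. Q0=[] Q1=[] Q2=[]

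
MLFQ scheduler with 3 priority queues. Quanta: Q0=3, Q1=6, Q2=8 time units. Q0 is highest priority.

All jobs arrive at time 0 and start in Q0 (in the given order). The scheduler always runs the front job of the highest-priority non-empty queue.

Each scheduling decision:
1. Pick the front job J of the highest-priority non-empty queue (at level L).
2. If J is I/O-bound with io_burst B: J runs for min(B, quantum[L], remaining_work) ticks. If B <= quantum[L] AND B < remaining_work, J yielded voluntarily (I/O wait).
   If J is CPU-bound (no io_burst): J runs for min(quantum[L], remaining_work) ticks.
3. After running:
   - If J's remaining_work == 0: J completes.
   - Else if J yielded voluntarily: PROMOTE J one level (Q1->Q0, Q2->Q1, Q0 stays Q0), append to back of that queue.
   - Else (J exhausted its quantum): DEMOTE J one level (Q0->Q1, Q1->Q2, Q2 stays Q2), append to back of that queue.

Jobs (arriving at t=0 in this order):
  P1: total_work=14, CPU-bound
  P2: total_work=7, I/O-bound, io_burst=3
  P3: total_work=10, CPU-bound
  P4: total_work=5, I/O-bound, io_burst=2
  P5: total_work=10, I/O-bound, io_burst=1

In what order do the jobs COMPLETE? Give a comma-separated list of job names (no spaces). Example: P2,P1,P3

t=0-3: P1@Q0 runs 3, rem=11, quantum used, demote→Q1. Q0=[P2,P3,P4,P5] Q1=[P1] Q2=[]
t=3-6: P2@Q0 runs 3, rem=4, I/O yield, promote→Q0. Q0=[P3,P4,P5,P2] Q1=[P1] Q2=[]
t=6-9: P3@Q0 runs 3, rem=7, quantum used, demote→Q1. Q0=[P4,P5,P2] Q1=[P1,P3] Q2=[]
t=9-11: P4@Q0 runs 2, rem=3, I/O yield, promote→Q0. Q0=[P5,P2,P4] Q1=[P1,P3] Q2=[]
t=11-12: P5@Q0 runs 1, rem=9, I/O yield, promote→Q0. Q0=[P2,P4,P5] Q1=[P1,P3] Q2=[]
t=12-15: P2@Q0 runs 3, rem=1, I/O yield, promote→Q0. Q0=[P4,P5,P2] Q1=[P1,P3] Q2=[]
t=15-17: P4@Q0 runs 2, rem=1, I/O yield, promote→Q0. Q0=[P5,P2,P4] Q1=[P1,P3] Q2=[]
t=17-18: P5@Q0 runs 1, rem=8, I/O yield, promote→Q0. Q0=[P2,P4,P5] Q1=[P1,P3] Q2=[]
t=18-19: P2@Q0 runs 1, rem=0, completes. Q0=[P4,P5] Q1=[P1,P3] Q2=[]
t=19-20: P4@Q0 runs 1, rem=0, completes. Q0=[P5] Q1=[P1,P3] Q2=[]
t=20-21: P5@Q0 runs 1, rem=7, I/O yield, promote→Q0. Q0=[P5] Q1=[P1,P3] Q2=[]
t=21-22: P5@Q0 runs 1, rem=6, I/O yield, promote→Q0. Q0=[P5] Q1=[P1,P3] Q2=[]
t=22-23: P5@Q0 runs 1, rem=5, I/O yield, promote→Q0. Q0=[P5] Q1=[P1,P3] Q2=[]
t=23-24: P5@Q0 runs 1, rem=4, I/O yield, promote→Q0. Q0=[P5] Q1=[P1,P3] Q2=[]
t=24-25: P5@Q0 runs 1, rem=3, I/O yield, promote→Q0. Q0=[P5] Q1=[P1,P3] Q2=[]
t=25-26: P5@Q0 runs 1, rem=2, I/O yield, promote→Q0. Q0=[P5] Q1=[P1,P3] Q2=[]
t=26-27: P5@Q0 runs 1, rem=1, I/O yield, promote→Q0. Q0=[P5] Q1=[P1,P3] Q2=[]
t=27-28: P5@Q0 runs 1, rem=0, completes. Q0=[] Q1=[P1,P3] Q2=[]
t=28-34: P1@Q1 runs 6, rem=5, quantum used, demote→Q2. Q0=[] Q1=[P3] Q2=[P1]
t=34-40: P3@Q1 runs 6, rem=1, quantum used, demote→Q2. Q0=[] Q1=[] Q2=[P1,P3]
t=40-45: P1@Q2 runs 5, rem=0, completes. Q0=[] Q1=[] Q2=[P3]
t=45-46: P3@Q2 runs 1, rem=0, completes. Q0=[] Q1=[] Q2=[]

Answer: P2,P4,P5,P1,P3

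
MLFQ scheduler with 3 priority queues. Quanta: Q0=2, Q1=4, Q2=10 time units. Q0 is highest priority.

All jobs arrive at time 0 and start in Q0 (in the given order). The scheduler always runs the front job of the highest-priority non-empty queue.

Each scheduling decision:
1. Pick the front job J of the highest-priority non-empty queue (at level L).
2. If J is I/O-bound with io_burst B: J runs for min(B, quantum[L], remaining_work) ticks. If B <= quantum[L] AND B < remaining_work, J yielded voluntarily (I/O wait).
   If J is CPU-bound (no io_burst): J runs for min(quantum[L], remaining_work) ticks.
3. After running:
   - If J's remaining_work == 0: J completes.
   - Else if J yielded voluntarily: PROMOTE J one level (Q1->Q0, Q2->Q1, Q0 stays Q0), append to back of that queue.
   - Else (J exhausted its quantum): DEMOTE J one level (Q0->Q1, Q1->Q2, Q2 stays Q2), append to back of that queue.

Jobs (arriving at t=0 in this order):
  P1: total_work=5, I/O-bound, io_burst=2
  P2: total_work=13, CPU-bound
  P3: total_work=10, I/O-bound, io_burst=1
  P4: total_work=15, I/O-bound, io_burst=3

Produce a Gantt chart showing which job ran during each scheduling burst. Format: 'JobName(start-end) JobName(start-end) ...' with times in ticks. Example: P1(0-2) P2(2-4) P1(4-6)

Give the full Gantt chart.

Answer: P1(0-2) P2(2-4) P3(4-5) P4(5-7) P1(7-9) P3(9-10) P1(10-11) P3(11-12) P3(12-13) P3(13-14) P3(14-15) P3(15-16) P3(16-17) P3(17-18) P3(18-19) P2(19-23) P4(23-26) P4(26-28) P4(28-31) P4(31-33) P4(33-36) P2(36-43)

Derivation:
t=0-2: P1@Q0 runs 2, rem=3, I/O yield, promote→Q0. Q0=[P2,P3,P4,P1] Q1=[] Q2=[]
t=2-4: P2@Q0 runs 2, rem=11, quantum used, demote→Q1. Q0=[P3,P4,P1] Q1=[P2] Q2=[]
t=4-5: P3@Q0 runs 1, rem=9, I/O yield, promote→Q0. Q0=[P4,P1,P3] Q1=[P2] Q2=[]
t=5-7: P4@Q0 runs 2, rem=13, quantum used, demote→Q1. Q0=[P1,P3] Q1=[P2,P4] Q2=[]
t=7-9: P1@Q0 runs 2, rem=1, I/O yield, promote→Q0. Q0=[P3,P1] Q1=[P2,P4] Q2=[]
t=9-10: P3@Q0 runs 1, rem=8, I/O yield, promote→Q0. Q0=[P1,P3] Q1=[P2,P4] Q2=[]
t=10-11: P1@Q0 runs 1, rem=0, completes. Q0=[P3] Q1=[P2,P4] Q2=[]
t=11-12: P3@Q0 runs 1, rem=7, I/O yield, promote→Q0. Q0=[P3] Q1=[P2,P4] Q2=[]
t=12-13: P3@Q0 runs 1, rem=6, I/O yield, promote→Q0. Q0=[P3] Q1=[P2,P4] Q2=[]
t=13-14: P3@Q0 runs 1, rem=5, I/O yield, promote→Q0. Q0=[P3] Q1=[P2,P4] Q2=[]
t=14-15: P3@Q0 runs 1, rem=4, I/O yield, promote→Q0. Q0=[P3] Q1=[P2,P4] Q2=[]
t=15-16: P3@Q0 runs 1, rem=3, I/O yield, promote→Q0. Q0=[P3] Q1=[P2,P4] Q2=[]
t=16-17: P3@Q0 runs 1, rem=2, I/O yield, promote→Q0. Q0=[P3] Q1=[P2,P4] Q2=[]
t=17-18: P3@Q0 runs 1, rem=1, I/O yield, promote→Q0. Q0=[P3] Q1=[P2,P4] Q2=[]
t=18-19: P3@Q0 runs 1, rem=0, completes. Q0=[] Q1=[P2,P4] Q2=[]
t=19-23: P2@Q1 runs 4, rem=7, quantum used, demote→Q2. Q0=[] Q1=[P4] Q2=[P2]
t=23-26: P4@Q1 runs 3, rem=10, I/O yield, promote→Q0. Q0=[P4] Q1=[] Q2=[P2]
t=26-28: P4@Q0 runs 2, rem=8, quantum used, demote→Q1. Q0=[] Q1=[P4] Q2=[P2]
t=28-31: P4@Q1 runs 3, rem=5, I/O yield, promote→Q0. Q0=[P4] Q1=[] Q2=[P2]
t=31-33: P4@Q0 runs 2, rem=3, quantum used, demote→Q1. Q0=[] Q1=[P4] Q2=[P2]
t=33-36: P4@Q1 runs 3, rem=0, completes. Q0=[] Q1=[] Q2=[P2]
t=36-43: P2@Q2 runs 7, rem=0, completes. Q0=[] Q1=[] Q2=[]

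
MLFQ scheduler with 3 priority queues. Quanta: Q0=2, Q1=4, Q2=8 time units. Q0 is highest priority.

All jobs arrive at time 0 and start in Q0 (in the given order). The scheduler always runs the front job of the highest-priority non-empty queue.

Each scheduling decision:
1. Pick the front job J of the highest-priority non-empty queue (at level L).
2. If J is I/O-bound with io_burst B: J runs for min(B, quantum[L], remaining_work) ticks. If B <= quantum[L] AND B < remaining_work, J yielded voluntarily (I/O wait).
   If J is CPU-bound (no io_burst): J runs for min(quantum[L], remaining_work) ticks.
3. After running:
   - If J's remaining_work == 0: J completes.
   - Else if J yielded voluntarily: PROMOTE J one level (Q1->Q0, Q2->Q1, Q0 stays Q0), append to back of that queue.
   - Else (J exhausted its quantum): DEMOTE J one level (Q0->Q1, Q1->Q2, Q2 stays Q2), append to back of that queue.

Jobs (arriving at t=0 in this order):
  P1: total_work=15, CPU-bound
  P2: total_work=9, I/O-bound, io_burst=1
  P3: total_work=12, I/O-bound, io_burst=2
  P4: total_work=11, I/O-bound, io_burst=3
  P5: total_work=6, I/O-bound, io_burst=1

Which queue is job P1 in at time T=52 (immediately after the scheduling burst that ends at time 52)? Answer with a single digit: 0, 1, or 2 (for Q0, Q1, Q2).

Answer: 2

Derivation:
t=0-2: P1@Q0 runs 2, rem=13, quantum used, demote→Q1. Q0=[P2,P3,P4,P5] Q1=[P1] Q2=[]
t=2-3: P2@Q0 runs 1, rem=8, I/O yield, promote→Q0. Q0=[P3,P4,P5,P2] Q1=[P1] Q2=[]
t=3-5: P3@Q0 runs 2, rem=10, I/O yield, promote→Q0. Q0=[P4,P5,P2,P3] Q1=[P1] Q2=[]
t=5-7: P4@Q0 runs 2, rem=9, quantum used, demote→Q1. Q0=[P5,P2,P3] Q1=[P1,P4] Q2=[]
t=7-8: P5@Q0 runs 1, rem=5, I/O yield, promote→Q0. Q0=[P2,P3,P5] Q1=[P1,P4] Q2=[]
t=8-9: P2@Q0 runs 1, rem=7, I/O yield, promote→Q0. Q0=[P3,P5,P2] Q1=[P1,P4] Q2=[]
t=9-11: P3@Q0 runs 2, rem=8, I/O yield, promote→Q0. Q0=[P5,P2,P3] Q1=[P1,P4] Q2=[]
t=11-12: P5@Q0 runs 1, rem=4, I/O yield, promote→Q0. Q0=[P2,P3,P5] Q1=[P1,P4] Q2=[]
t=12-13: P2@Q0 runs 1, rem=6, I/O yield, promote→Q0. Q0=[P3,P5,P2] Q1=[P1,P4] Q2=[]
t=13-15: P3@Q0 runs 2, rem=6, I/O yield, promote→Q0. Q0=[P5,P2,P3] Q1=[P1,P4] Q2=[]
t=15-16: P5@Q0 runs 1, rem=3, I/O yield, promote→Q0. Q0=[P2,P3,P5] Q1=[P1,P4] Q2=[]
t=16-17: P2@Q0 runs 1, rem=5, I/O yield, promote→Q0. Q0=[P3,P5,P2] Q1=[P1,P4] Q2=[]
t=17-19: P3@Q0 runs 2, rem=4, I/O yield, promote→Q0. Q0=[P5,P2,P3] Q1=[P1,P4] Q2=[]
t=19-20: P5@Q0 runs 1, rem=2, I/O yield, promote→Q0. Q0=[P2,P3,P5] Q1=[P1,P4] Q2=[]
t=20-21: P2@Q0 runs 1, rem=4, I/O yield, promote→Q0. Q0=[P3,P5,P2] Q1=[P1,P4] Q2=[]
t=21-23: P3@Q0 runs 2, rem=2, I/O yield, promote→Q0. Q0=[P5,P2,P3] Q1=[P1,P4] Q2=[]
t=23-24: P5@Q0 runs 1, rem=1, I/O yield, promote→Q0. Q0=[P2,P3,P5] Q1=[P1,P4] Q2=[]
t=24-25: P2@Q0 runs 1, rem=3, I/O yield, promote→Q0. Q0=[P3,P5,P2] Q1=[P1,P4] Q2=[]
t=25-27: P3@Q0 runs 2, rem=0, completes. Q0=[P5,P2] Q1=[P1,P4] Q2=[]
t=27-28: P5@Q0 runs 1, rem=0, completes. Q0=[P2] Q1=[P1,P4] Q2=[]
t=28-29: P2@Q0 runs 1, rem=2, I/O yield, promote→Q0. Q0=[P2] Q1=[P1,P4] Q2=[]
t=29-30: P2@Q0 runs 1, rem=1, I/O yield, promote→Q0. Q0=[P2] Q1=[P1,P4] Q2=[]
t=30-31: P2@Q0 runs 1, rem=0, completes. Q0=[] Q1=[P1,P4] Q2=[]
t=31-35: P1@Q1 runs 4, rem=9, quantum used, demote→Q2. Q0=[] Q1=[P4] Q2=[P1]
t=35-38: P4@Q1 runs 3, rem=6, I/O yield, promote→Q0. Q0=[P4] Q1=[] Q2=[P1]
t=38-40: P4@Q0 runs 2, rem=4, quantum used, demote→Q1. Q0=[] Q1=[P4] Q2=[P1]
t=40-43: P4@Q1 runs 3, rem=1, I/O yield, promote→Q0. Q0=[P4] Q1=[] Q2=[P1]
t=43-44: P4@Q0 runs 1, rem=0, completes. Q0=[] Q1=[] Q2=[P1]
t=44-52: P1@Q2 runs 8, rem=1, quantum used, demote→Q2. Q0=[] Q1=[] Q2=[P1]
t=52-53: P1@Q2 runs 1, rem=0, completes. Q0=[] Q1=[] Q2=[]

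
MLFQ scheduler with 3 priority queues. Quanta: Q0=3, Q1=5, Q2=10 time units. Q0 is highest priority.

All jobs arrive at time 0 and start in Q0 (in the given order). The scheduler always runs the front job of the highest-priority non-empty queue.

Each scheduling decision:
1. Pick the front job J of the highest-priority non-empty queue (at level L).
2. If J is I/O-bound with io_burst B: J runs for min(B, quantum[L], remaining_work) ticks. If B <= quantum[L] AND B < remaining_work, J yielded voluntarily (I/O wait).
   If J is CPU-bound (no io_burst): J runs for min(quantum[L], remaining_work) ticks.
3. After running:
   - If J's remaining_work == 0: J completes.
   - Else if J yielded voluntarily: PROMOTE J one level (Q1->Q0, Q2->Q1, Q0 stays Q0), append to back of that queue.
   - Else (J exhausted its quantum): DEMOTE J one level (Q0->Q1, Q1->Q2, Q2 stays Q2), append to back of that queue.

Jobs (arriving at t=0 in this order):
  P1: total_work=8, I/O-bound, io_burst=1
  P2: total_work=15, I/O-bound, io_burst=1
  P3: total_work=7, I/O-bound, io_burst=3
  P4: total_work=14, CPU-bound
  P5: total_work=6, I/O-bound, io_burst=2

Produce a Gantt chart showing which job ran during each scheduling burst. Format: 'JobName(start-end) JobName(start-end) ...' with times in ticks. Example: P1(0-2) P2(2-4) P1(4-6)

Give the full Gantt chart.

Answer: P1(0-1) P2(1-2) P3(2-5) P4(5-8) P5(8-10) P1(10-11) P2(11-12) P3(12-15) P5(15-17) P1(17-18) P2(18-19) P3(19-20) P5(20-22) P1(22-23) P2(23-24) P1(24-25) P2(25-26) P1(26-27) P2(27-28) P1(28-29) P2(29-30) P1(30-31) P2(31-32) P2(32-33) P2(33-34) P2(34-35) P2(35-36) P2(36-37) P2(37-38) P2(38-39) P4(39-44) P4(44-50)

Derivation:
t=0-1: P1@Q0 runs 1, rem=7, I/O yield, promote→Q0. Q0=[P2,P3,P4,P5,P1] Q1=[] Q2=[]
t=1-2: P2@Q0 runs 1, rem=14, I/O yield, promote→Q0. Q0=[P3,P4,P5,P1,P2] Q1=[] Q2=[]
t=2-5: P3@Q0 runs 3, rem=4, I/O yield, promote→Q0. Q0=[P4,P5,P1,P2,P3] Q1=[] Q2=[]
t=5-8: P4@Q0 runs 3, rem=11, quantum used, demote→Q1. Q0=[P5,P1,P2,P3] Q1=[P4] Q2=[]
t=8-10: P5@Q0 runs 2, rem=4, I/O yield, promote→Q0. Q0=[P1,P2,P3,P5] Q1=[P4] Q2=[]
t=10-11: P1@Q0 runs 1, rem=6, I/O yield, promote→Q0. Q0=[P2,P3,P5,P1] Q1=[P4] Q2=[]
t=11-12: P2@Q0 runs 1, rem=13, I/O yield, promote→Q0. Q0=[P3,P5,P1,P2] Q1=[P4] Q2=[]
t=12-15: P3@Q0 runs 3, rem=1, I/O yield, promote→Q0. Q0=[P5,P1,P2,P3] Q1=[P4] Q2=[]
t=15-17: P5@Q0 runs 2, rem=2, I/O yield, promote→Q0. Q0=[P1,P2,P3,P5] Q1=[P4] Q2=[]
t=17-18: P1@Q0 runs 1, rem=5, I/O yield, promote→Q0. Q0=[P2,P3,P5,P1] Q1=[P4] Q2=[]
t=18-19: P2@Q0 runs 1, rem=12, I/O yield, promote→Q0. Q0=[P3,P5,P1,P2] Q1=[P4] Q2=[]
t=19-20: P3@Q0 runs 1, rem=0, completes. Q0=[P5,P1,P2] Q1=[P4] Q2=[]
t=20-22: P5@Q0 runs 2, rem=0, completes. Q0=[P1,P2] Q1=[P4] Q2=[]
t=22-23: P1@Q0 runs 1, rem=4, I/O yield, promote→Q0. Q0=[P2,P1] Q1=[P4] Q2=[]
t=23-24: P2@Q0 runs 1, rem=11, I/O yield, promote→Q0. Q0=[P1,P2] Q1=[P4] Q2=[]
t=24-25: P1@Q0 runs 1, rem=3, I/O yield, promote→Q0. Q0=[P2,P1] Q1=[P4] Q2=[]
t=25-26: P2@Q0 runs 1, rem=10, I/O yield, promote→Q0. Q0=[P1,P2] Q1=[P4] Q2=[]
t=26-27: P1@Q0 runs 1, rem=2, I/O yield, promote→Q0. Q0=[P2,P1] Q1=[P4] Q2=[]
t=27-28: P2@Q0 runs 1, rem=9, I/O yield, promote→Q0. Q0=[P1,P2] Q1=[P4] Q2=[]
t=28-29: P1@Q0 runs 1, rem=1, I/O yield, promote→Q0. Q0=[P2,P1] Q1=[P4] Q2=[]
t=29-30: P2@Q0 runs 1, rem=8, I/O yield, promote→Q0. Q0=[P1,P2] Q1=[P4] Q2=[]
t=30-31: P1@Q0 runs 1, rem=0, completes. Q0=[P2] Q1=[P4] Q2=[]
t=31-32: P2@Q0 runs 1, rem=7, I/O yield, promote→Q0. Q0=[P2] Q1=[P4] Q2=[]
t=32-33: P2@Q0 runs 1, rem=6, I/O yield, promote→Q0. Q0=[P2] Q1=[P4] Q2=[]
t=33-34: P2@Q0 runs 1, rem=5, I/O yield, promote→Q0. Q0=[P2] Q1=[P4] Q2=[]
t=34-35: P2@Q0 runs 1, rem=4, I/O yield, promote→Q0. Q0=[P2] Q1=[P4] Q2=[]
t=35-36: P2@Q0 runs 1, rem=3, I/O yield, promote→Q0. Q0=[P2] Q1=[P4] Q2=[]
t=36-37: P2@Q0 runs 1, rem=2, I/O yield, promote→Q0. Q0=[P2] Q1=[P4] Q2=[]
t=37-38: P2@Q0 runs 1, rem=1, I/O yield, promote→Q0. Q0=[P2] Q1=[P4] Q2=[]
t=38-39: P2@Q0 runs 1, rem=0, completes. Q0=[] Q1=[P4] Q2=[]
t=39-44: P4@Q1 runs 5, rem=6, quantum used, demote→Q2. Q0=[] Q1=[] Q2=[P4]
t=44-50: P4@Q2 runs 6, rem=0, completes. Q0=[] Q1=[] Q2=[]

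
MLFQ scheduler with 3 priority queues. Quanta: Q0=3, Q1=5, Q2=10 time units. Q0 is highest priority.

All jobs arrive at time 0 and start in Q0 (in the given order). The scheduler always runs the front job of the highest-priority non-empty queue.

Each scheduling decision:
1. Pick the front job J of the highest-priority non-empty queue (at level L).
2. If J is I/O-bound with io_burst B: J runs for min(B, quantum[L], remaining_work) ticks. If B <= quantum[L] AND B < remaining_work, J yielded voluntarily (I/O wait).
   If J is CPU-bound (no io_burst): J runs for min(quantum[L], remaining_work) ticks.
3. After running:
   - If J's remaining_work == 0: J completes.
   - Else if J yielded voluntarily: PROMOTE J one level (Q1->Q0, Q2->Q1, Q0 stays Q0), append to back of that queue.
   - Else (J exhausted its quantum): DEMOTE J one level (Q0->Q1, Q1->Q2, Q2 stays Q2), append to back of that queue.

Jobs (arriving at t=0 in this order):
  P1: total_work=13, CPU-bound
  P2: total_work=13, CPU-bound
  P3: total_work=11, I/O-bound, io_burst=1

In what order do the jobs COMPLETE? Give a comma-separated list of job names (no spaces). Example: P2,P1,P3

Answer: P3,P1,P2

Derivation:
t=0-3: P1@Q0 runs 3, rem=10, quantum used, demote→Q1. Q0=[P2,P3] Q1=[P1] Q2=[]
t=3-6: P2@Q0 runs 3, rem=10, quantum used, demote→Q1. Q0=[P3] Q1=[P1,P2] Q2=[]
t=6-7: P3@Q0 runs 1, rem=10, I/O yield, promote→Q0. Q0=[P3] Q1=[P1,P2] Q2=[]
t=7-8: P3@Q0 runs 1, rem=9, I/O yield, promote→Q0. Q0=[P3] Q1=[P1,P2] Q2=[]
t=8-9: P3@Q0 runs 1, rem=8, I/O yield, promote→Q0. Q0=[P3] Q1=[P1,P2] Q2=[]
t=9-10: P3@Q0 runs 1, rem=7, I/O yield, promote→Q0. Q0=[P3] Q1=[P1,P2] Q2=[]
t=10-11: P3@Q0 runs 1, rem=6, I/O yield, promote→Q0. Q0=[P3] Q1=[P1,P2] Q2=[]
t=11-12: P3@Q0 runs 1, rem=5, I/O yield, promote→Q0. Q0=[P3] Q1=[P1,P2] Q2=[]
t=12-13: P3@Q0 runs 1, rem=4, I/O yield, promote→Q0. Q0=[P3] Q1=[P1,P2] Q2=[]
t=13-14: P3@Q0 runs 1, rem=3, I/O yield, promote→Q0. Q0=[P3] Q1=[P1,P2] Q2=[]
t=14-15: P3@Q0 runs 1, rem=2, I/O yield, promote→Q0. Q0=[P3] Q1=[P1,P2] Q2=[]
t=15-16: P3@Q0 runs 1, rem=1, I/O yield, promote→Q0. Q0=[P3] Q1=[P1,P2] Q2=[]
t=16-17: P3@Q0 runs 1, rem=0, completes. Q0=[] Q1=[P1,P2] Q2=[]
t=17-22: P1@Q1 runs 5, rem=5, quantum used, demote→Q2. Q0=[] Q1=[P2] Q2=[P1]
t=22-27: P2@Q1 runs 5, rem=5, quantum used, demote→Q2. Q0=[] Q1=[] Q2=[P1,P2]
t=27-32: P1@Q2 runs 5, rem=0, completes. Q0=[] Q1=[] Q2=[P2]
t=32-37: P2@Q2 runs 5, rem=0, completes. Q0=[] Q1=[] Q2=[]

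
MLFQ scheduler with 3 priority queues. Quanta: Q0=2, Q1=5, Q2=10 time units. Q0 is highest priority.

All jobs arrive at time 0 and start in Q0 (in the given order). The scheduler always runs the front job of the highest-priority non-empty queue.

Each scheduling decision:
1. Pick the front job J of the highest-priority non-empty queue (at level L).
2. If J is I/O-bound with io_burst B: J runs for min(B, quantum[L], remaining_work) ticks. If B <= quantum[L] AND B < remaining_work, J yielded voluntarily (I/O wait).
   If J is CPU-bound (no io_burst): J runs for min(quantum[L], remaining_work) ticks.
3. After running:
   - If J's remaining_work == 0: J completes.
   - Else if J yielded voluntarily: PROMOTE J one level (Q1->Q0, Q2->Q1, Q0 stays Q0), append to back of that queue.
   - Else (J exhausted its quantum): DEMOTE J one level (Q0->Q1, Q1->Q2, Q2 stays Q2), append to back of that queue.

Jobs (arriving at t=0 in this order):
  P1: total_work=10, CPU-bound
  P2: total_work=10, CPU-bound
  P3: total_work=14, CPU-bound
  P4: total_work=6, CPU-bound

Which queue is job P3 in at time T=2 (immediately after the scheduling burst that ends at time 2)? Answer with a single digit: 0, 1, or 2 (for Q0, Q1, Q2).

t=0-2: P1@Q0 runs 2, rem=8, quantum used, demote→Q1. Q0=[P2,P3,P4] Q1=[P1] Q2=[]
t=2-4: P2@Q0 runs 2, rem=8, quantum used, demote→Q1. Q0=[P3,P4] Q1=[P1,P2] Q2=[]
t=4-6: P3@Q0 runs 2, rem=12, quantum used, demote→Q1. Q0=[P4] Q1=[P1,P2,P3] Q2=[]
t=6-8: P4@Q0 runs 2, rem=4, quantum used, demote→Q1. Q0=[] Q1=[P1,P2,P3,P4] Q2=[]
t=8-13: P1@Q1 runs 5, rem=3, quantum used, demote→Q2. Q0=[] Q1=[P2,P3,P4] Q2=[P1]
t=13-18: P2@Q1 runs 5, rem=3, quantum used, demote→Q2. Q0=[] Q1=[P3,P4] Q2=[P1,P2]
t=18-23: P3@Q1 runs 5, rem=7, quantum used, demote→Q2. Q0=[] Q1=[P4] Q2=[P1,P2,P3]
t=23-27: P4@Q1 runs 4, rem=0, completes. Q0=[] Q1=[] Q2=[P1,P2,P3]
t=27-30: P1@Q2 runs 3, rem=0, completes. Q0=[] Q1=[] Q2=[P2,P3]
t=30-33: P2@Q2 runs 3, rem=0, completes. Q0=[] Q1=[] Q2=[P3]
t=33-40: P3@Q2 runs 7, rem=0, completes. Q0=[] Q1=[] Q2=[]

Answer: 0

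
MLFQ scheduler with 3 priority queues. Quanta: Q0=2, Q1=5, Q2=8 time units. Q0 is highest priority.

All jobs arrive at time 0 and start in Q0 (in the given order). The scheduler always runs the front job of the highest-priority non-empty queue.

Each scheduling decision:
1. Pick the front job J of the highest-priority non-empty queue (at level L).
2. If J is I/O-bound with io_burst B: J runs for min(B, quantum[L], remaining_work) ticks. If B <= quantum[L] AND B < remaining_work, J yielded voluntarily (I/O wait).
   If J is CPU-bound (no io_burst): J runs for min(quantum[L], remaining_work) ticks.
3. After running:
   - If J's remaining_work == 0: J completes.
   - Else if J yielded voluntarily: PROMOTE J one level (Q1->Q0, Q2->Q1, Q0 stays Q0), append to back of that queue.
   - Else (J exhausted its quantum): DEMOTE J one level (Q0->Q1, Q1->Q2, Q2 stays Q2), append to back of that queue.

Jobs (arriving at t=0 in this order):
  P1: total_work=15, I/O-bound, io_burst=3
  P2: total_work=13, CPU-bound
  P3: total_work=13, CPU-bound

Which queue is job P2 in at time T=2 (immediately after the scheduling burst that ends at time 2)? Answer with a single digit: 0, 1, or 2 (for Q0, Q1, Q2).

t=0-2: P1@Q0 runs 2, rem=13, quantum used, demote→Q1. Q0=[P2,P3] Q1=[P1] Q2=[]
t=2-4: P2@Q0 runs 2, rem=11, quantum used, demote→Q1. Q0=[P3] Q1=[P1,P2] Q2=[]
t=4-6: P3@Q0 runs 2, rem=11, quantum used, demote→Q1. Q0=[] Q1=[P1,P2,P3] Q2=[]
t=6-9: P1@Q1 runs 3, rem=10, I/O yield, promote→Q0. Q0=[P1] Q1=[P2,P3] Q2=[]
t=9-11: P1@Q0 runs 2, rem=8, quantum used, demote→Q1. Q0=[] Q1=[P2,P3,P1] Q2=[]
t=11-16: P2@Q1 runs 5, rem=6, quantum used, demote→Q2. Q0=[] Q1=[P3,P1] Q2=[P2]
t=16-21: P3@Q1 runs 5, rem=6, quantum used, demote→Q2. Q0=[] Q1=[P1] Q2=[P2,P3]
t=21-24: P1@Q1 runs 3, rem=5, I/O yield, promote→Q0. Q0=[P1] Q1=[] Q2=[P2,P3]
t=24-26: P1@Q0 runs 2, rem=3, quantum used, demote→Q1. Q0=[] Q1=[P1] Q2=[P2,P3]
t=26-29: P1@Q1 runs 3, rem=0, completes. Q0=[] Q1=[] Q2=[P2,P3]
t=29-35: P2@Q2 runs 6, rem=0, completes. Q0=[] Q1=[] Q2=[P3]
t=35-41: P3@Q2 runs 6, rem=0, completes. Q0=[] Q1=[] Q2=[]

Answer: 0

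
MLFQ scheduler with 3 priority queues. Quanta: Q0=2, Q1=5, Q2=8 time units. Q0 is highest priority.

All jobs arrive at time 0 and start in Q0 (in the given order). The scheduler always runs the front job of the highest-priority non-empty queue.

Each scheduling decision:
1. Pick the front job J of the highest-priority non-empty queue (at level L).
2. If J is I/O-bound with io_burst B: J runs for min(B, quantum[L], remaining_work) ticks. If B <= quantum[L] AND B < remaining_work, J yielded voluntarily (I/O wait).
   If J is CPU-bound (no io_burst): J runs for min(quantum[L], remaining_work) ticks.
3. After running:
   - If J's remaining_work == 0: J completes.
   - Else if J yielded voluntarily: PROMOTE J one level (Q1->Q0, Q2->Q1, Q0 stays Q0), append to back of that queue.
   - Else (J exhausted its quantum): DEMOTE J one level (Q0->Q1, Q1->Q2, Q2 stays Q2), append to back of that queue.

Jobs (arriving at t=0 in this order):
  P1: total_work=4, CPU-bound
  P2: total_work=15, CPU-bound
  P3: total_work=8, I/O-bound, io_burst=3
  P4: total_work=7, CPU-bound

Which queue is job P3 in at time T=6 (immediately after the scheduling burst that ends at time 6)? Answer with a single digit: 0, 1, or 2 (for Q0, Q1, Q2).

Answer: 1

Derivation:
t=0-2: P1@Q0 runs 2, rem=2, quantum used, demote→Q1. Q0=[P2,P3,P4] Q1=[P1] Q2=[]
t=2-4: P2@Q0 runs 2, rem=13, quantum used, demote→Q1. Q0=[P3,P4] Q1=[P1,P2] Q2=[]
t=4-6: P3@Q0 runs 2, rem=6, quantum used, demote→Q1. Q0=[P4] Q1=[P1,P2,P3] Q2=[]
t=6-8: P4@Q0 runs 2, rem=5, quantum used, demote→Q1. Q0=[] Q1=[P1,P2,P3,P4] Q2=[]
t=8-10: P1@Q1 runs 2, rem=0, completes. Q0=[] Q1=[P2,P3,P4] Q2=[]
t=10-15: P2@Q1 runs 5, rem=8, quantum used, demote→Q2. Q0=[] Q1=[P3,P4] Q2=[P2]
t=15-18: P3@Q1 runs 3, rem=3, I/O yield, promote→Q0. Q0=[P3] Q1=[P4] Q2=[P2]
t=18-20: P3@Q0 runs 2, rem=1, quantum used, demote→Q1. Q0=[] Q1=[P4,P3] Q2=[P2]
t=20-25: P4@Q1 runs 5, rem=0, completes. Q0=[] Q1=[P3] Q2=[P2]
t=25-26: P3@Q1 runs 1, rem=0, completes. Q0=[] Q1=[] Q2=[P2]
t=26-34: P2@Q2 runs 8, rem=0, completes. Q0=[] Q1=[] Q2=[]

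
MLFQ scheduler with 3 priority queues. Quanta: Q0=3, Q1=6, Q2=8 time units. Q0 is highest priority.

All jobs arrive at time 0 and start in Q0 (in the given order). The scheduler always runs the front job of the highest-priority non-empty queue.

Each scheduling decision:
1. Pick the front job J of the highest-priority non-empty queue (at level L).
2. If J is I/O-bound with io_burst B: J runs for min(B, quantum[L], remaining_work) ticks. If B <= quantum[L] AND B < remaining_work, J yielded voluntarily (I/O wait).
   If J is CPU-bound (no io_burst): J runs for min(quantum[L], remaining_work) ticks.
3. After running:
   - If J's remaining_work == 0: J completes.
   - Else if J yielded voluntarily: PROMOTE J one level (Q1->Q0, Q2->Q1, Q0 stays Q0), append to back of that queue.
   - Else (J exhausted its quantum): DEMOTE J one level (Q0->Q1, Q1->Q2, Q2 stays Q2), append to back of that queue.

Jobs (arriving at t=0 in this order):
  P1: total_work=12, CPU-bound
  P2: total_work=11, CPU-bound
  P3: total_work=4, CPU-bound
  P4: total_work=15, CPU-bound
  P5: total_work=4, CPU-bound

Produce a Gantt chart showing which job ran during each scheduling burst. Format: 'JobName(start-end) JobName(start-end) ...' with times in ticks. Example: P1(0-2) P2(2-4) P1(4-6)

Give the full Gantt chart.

t=0-3: P1@Q0 runs 3, rem=9, quantum used, demote→Q1. Q0=[P2,P3,P4,P5] Q1=[P1] Q2=[]
t=3-6: P2@Q0 runs 3, rem=8, quantum used, demote→Q1. Q0=[P3,P4,P5] Q1=[P1,P2] Q2=[]
t=6-9: P3@Q0 runs 3, rem=1, quantum used, demote→Q1. Q0=[P4,P5] Q1=[P1,P2,P3] Q2=[]
t=9-12: P4@Q0 runs 3, rem=12, quantum used, demote→Q1. Q0=[P5] Q1=[P1,P2,P3,P4] Q2=[]
t=12-15: P5@Q0 runs 3, rem=1, quantum used, demote→Q1. Q0=[] Q1=[P1,P2,P3,P4,P5] Q2=[]
t=15-21: P1@Q1 runs 6, rem=3, quantum used, demote→Q2. Q0=[] Q1=[P2,P3,P4,P5] Q2=[P1]
t=21-27: P2@Q1 runs 6, rem=2, quantum used, demote→Q2. Q0=[] Q1=[P3,P4,P5] Q2=[P1,P2]
t=27-28: P3@Q1 runs 1, rem=0, completes. Q0=[] Q1=[P4,P5] Q2=[P1,P2]
t=28-34: P4@Q1 runs 6, rem=6, quantum used, demote→Q2. Q0=[] Q1=[P5] Q2=[P1,P2,P4]
t=34-35: P5@Q1 runs 1, rem=0, completes. Q0=[] Q1=[] Q2=[P1,P2,P4]
t=35-38: P1@Q2 runs 3, rem=0, completes. Q0=[] Q1=[] Q2=[P2,P4]
t=38-40: P2@Q2 runs 2, rem=0, completes. Q0=[] Q1=[] Q2=[P4]
t=40-46: P4@Q2 runs 6, rem=0, completes. Q0=[] Q1=[] Q2=[]

Answer: P1(0-3) P2(3-6) P3(6-9) P4(9-12) P5(12-15) P1(15-21) P2(21-27) P3(27-28) P4(28-34) P5(34-35) P1(35-38) P2(38-40) P4(40-46)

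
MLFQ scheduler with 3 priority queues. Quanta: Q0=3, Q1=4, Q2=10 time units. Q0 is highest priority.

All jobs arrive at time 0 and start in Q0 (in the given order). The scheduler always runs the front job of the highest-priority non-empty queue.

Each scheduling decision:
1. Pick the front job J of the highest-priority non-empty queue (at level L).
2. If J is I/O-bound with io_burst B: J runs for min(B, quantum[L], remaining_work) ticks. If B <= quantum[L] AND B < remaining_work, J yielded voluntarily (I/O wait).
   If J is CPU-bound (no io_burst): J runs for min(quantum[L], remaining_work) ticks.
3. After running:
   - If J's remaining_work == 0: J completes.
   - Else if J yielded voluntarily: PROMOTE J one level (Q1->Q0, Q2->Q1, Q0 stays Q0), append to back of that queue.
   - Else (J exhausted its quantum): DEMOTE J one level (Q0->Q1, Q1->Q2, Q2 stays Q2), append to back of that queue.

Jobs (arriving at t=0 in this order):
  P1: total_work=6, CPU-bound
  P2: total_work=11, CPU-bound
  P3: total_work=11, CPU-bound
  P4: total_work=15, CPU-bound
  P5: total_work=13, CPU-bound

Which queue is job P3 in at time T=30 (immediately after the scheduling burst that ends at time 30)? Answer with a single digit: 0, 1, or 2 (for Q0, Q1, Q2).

Answer: 2

Derivation:
t=0-3: P1@Q0 runs 3, rem=3, quantum used, demote→Q1. Q0=[P2,P3,P4,P5] Q1=[P1] Q2=[]
t=3-6: P2@Q0 runs 3, rem=8, quantum used, demote→Q1. Q0=[P3,P4,P5] Q1=[P1,P2] Q2=[]
t=6-9: P3@Q0 runs 3, rem=8, quantum used, demote→Q1. Q0=[P4,P5] Q1=[P1,P2,P3] Q2=[]
t=9-12: P4@Q0 runs 3, rem=12, quantum used, demote→Q1. Q0=[P5] Q1=[P1,P2,P3,P4] Q2=[]
t=12-15: P5@Q0 runs 3, rem=10, quantum used, demote→Q1. Q0=[] Q1=[P1,P2,P3,P4,P5] Q2=[]
t=15-18: P1@Q1 runs 3, rem=0, completes. Q0=[] Q1=[P2,P3,P4,P5] Q2=[]
t=18-22: P2@Q1 runs 4, rem=4, quantum used, demote→Q2. Q0=[] Q1=[P3,P4,P5] Q2=[P2]
t=22-26: P3@Q1 runs 4, rem=4, quantum used, demote→Q2. Q0=[] Q1=[P4,P5] Q2=[P2,P3]
t=26-30: P4@Q1 runs 4, rem=8, quantum used, demote→Q2. Q0=[] Q1=[P5] Q2=[P2,P3,P4]
t=30-34: P5@Q1 runs 4, rem=6, quantum used, demote→Q2. Q0=[] Q1=[] Q2=[P2,P3,P4,P5]
t=34-38: P2@Q2 runs 4, rem=0, completes. Q0=[] Q1=[] Q2=[P3,P4,P5]
t=38-42: P3@Q2 runs 4, rem=0, completes. Q0=[] Q1=[] Q2=[P4,P5]
t=42-50: P4@Q2 runs 8, rem=0, completes. Q0=[] Q1=[] Q2=[P5]
t=50-56: P5@Q2 runs 6, rem=0, completes. Q0=[] Q1=[] Q2=[]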